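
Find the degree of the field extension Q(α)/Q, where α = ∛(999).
[Q(α):Q] = 3

The minimal polynomial of α is x^3 - 999, irreducible over Q since 999 is not a perfect cube (so x^3 - 999 has no rational root). Hence [Q(α):Q] = deg(m_α) = 3.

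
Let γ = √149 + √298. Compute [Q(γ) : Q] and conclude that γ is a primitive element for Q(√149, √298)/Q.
[Q(γ) : Q] = 4 (equivalently, Q(γ) = Q(√149, √298))

Obviously Q(γ) ⊆ Q(√149, √298), and [Q(√149, √298):Q] = 4 (since 149, 298 are distinct squarefree integers > 1 with 44402 not a perfect square). To show equality we compute the minimal polynomial of γ. From γ = √149 + √298: γ^2 = 149 + 2√(44402) + 298 = 447 + 2√(44402), so γ^2 - 447 = 2√(44402); squaring, (γ^2 - 447)^2 = 4·44402, i.e. γ^4 - 894γ^2 + 199809 - 177608 = 0, i.e. γ^4 - 894γ^2 + 22201 = 0. So γ is a root of x^4 - 894x^2 + 22201. This polynomial is irreducible over Q: it has no rational root (each ±√149 ± √298 is irrational), and any factorization into two quadratics over Q would force √(44402) ∈ Q (pairing opposite roots) or √149, √298 ∈ Q (other pairings), all impossible. Hence [Q(γ):Q] = 4 = [Q(√149, √298):Q], so Q(γ) = Q(√149, √298).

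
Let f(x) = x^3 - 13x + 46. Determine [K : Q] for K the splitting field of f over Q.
[K : Q] = 6

By the rational root test, any rational root of the monic integer polynomial f(x) = x^3 - 13x + 46 must be an integer dividing the constant term 46, i.e. one of ±{1, 2, 23, 46}. Evaluating: f(1) = 34, f(-1) = 58, f(2) = 28, f(-2) = 64, f(23) = 11914, f(-23) = -11822, f(46) = 96784, f(-46) = -96692; none is 0, so f has no rational root and is therefore irreducible over Q (a cubic with no linear factor over a field is irreducible). For an irreducible cubic, the Galois group is A_3 or S_3 according as the discriminant disc(f) = -4a^3 - 27b^2 = -4·(-13)^3 - 27·(46)^2 = -48344 is or is not a square in Q. Here disc(f) = -48344 is not a perfect square in Q, so the Galois group of f over Q is not contained in A_3 and must be all of S_3. The splitting field has degree |S_3| = 6 over Q, so [K : Q] = 6.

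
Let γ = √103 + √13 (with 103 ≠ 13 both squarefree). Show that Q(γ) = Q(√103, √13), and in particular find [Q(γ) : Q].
[Q(γ) : Q] = 4 (equivalently, Q(γ) = Q(√103, √13))

Obviously Q(γ) ⊆ Q(√103, √13), and [Q(√103, √13):Q] = 4 (since 103, 13 are distinct squarefree integers > 1 with 1339 not a perfect square). To show equality we compute the minimal polynomial of γ. From γ = √103 + √13: γ^2 = 103 + 2√(1339) + 13 = 116 + 2√(1339), so γ^2 - 116 = 2√(1339); squaring, (γ^2 - 116)^2 = 4·1339, i.e. γ^4 - 232γ^2 + 13456 - 5356 = 0, i.e. γ^4 - 232γ^2 + 8100 = 0. So γ is a root of x^4 - 232x^2 + 8100. This polynomial is irreducible over Q: it has no rational root (each ±√103 ± √13 is irrational), and any factorization into two quadratics over Q would force √(1339) ∈ Q (pairing opposite roots) or √103, √13 ∈ Q (other pairings), all impossible. Hence [Q(γ):Q] = 4 = [Q(√103, √13):Q], so Q(γ) = Q(√103, √13).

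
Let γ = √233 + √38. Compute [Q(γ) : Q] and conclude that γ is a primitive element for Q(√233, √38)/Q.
[Q(γ) : Q] = 4 (equivalently, Q(γ) = Q(√233, √38))

Obviously Q(γ) ⊆ Q(√233, √38), and [Q(√233, √38):Q] = 4 (since 233, 38 are distinct squarefree integers > 1 with 8854 not a perfect square). To show equality we compute the minimal polynomial of γ. From γ = √233 + √38: γ^2 = 233 + 2√(8854) + 38 = 271 + 2√(8854), so γ^2 - 271 = 2√(8854); squaring, (γ^2 - 271)^2 = 4·8854, i.e. γ^4 - 542γ^2 + 73441 - 35416 = 0, i.e. γ^4 - 542γ^2 + 38025 = 0. So γ is a root of x^4 - 542x^2 + 38025. This polynomial is irreducible over Q: it has no rational root (each ±√233 ± √38 is irrational), and any factorization into two quadratics over Q would force √(8854) ∈ Q (pairing opposite roots) or √233, √38 ∈ Q (other pairings), all impossible. Hence [Q(γ):Q] = 4 = [Q(√233, √38):Q], so Q(γ) = Q(√233, √38).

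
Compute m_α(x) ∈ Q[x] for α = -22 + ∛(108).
m_α(x) = x^3 + 66x^2 + 1452x + 10540

Set β = α + 22 = ∛(108), so β^3 = 108. Then (α + 22)^3 - 108 = 0, i.e. α is a root of g(x) = (x + 22)^3 - 108 = x^3 + 66x^2 + 1452x + 10540. Since g(x) = h(x + 22) where h(x) = x^3 - 108, and h is irreducible over Q (because 108 is not a perfect cube, so h has no rational root, and a monic cubic with no rational root is irreducible), g is also irreducible (irreducibility is preserved under the substitution x → x + 22). Hence m_α(x) = x^3 + 66x^2 + 1452x + 10540.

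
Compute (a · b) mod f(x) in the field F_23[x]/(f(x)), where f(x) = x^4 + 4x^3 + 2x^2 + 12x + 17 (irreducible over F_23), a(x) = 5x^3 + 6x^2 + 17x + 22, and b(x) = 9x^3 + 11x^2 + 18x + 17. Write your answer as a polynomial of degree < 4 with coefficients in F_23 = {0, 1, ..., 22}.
a · b ≡ 8x^3 + 7x^2 + 19x + 11 (mod f(x))

Multiply in F_23[x]: a(x)·b(x) = (5x^3 + 6x^2 + 17x + 22)·(9x^3 + 11x^2 + 18x + 17) = 22x^6 + 17x^5 + 10x^4 + 3x^3 + 6x^2 + 18x + 6. This has degree ≥ 4, so divide by f(x) over F_23: 22x^6 + 17x^5 + 10x^4 + 3x^3 + 6x^2 + 18x + 6 = (22x^2 + 21x + 20)·(x^4 + 4x^3 + 2x^2 + 12x + 17) + (8x^3 + 7x^2 + 19x + 11). Hence a·b ≡ 8x^3 + 7x^2 + 19x + 11 (mod f). (F_23[x]/(f) is a field with 23^4 = 279841 elements since f is irreducible of degree 4.)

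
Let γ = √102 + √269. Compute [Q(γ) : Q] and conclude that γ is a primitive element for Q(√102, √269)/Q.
[Q(γ) : Q] = 4 (equivalently, Q(γ) = Q(√102, √269))

Obviously Q(γ) ⊆ Q(√102, √269), and [Q(√102, √269):Q] = 4 (since 102, 269 are distinct squarefree integers > 1 with 27438 not a perfect square). To show equality we compute the minimal polynomial of γ. From γ = √102 + √269: γ^2 = 102 + 2√(27438) + 269 = 371 + 2√(27438), so γ^2 - 371 = 2√(27438); squaring, (γ^2 - 371)^2 = 4·27438, i.e. γ^4 - 742γ^2 + 137641 - 109752 = 0, i.e. γ^4 - 742γ^2 + 27889 = 0. So γ is a root of x^4 - 742x^2 + 27889. This polynomial is irreducible over Q: it has no rational root (each ±√102 ± √269 is irrational), and any factorization into two quadratics over Q would force √(27438) ∈ Q (pairing opposite roots) or √102, √269 ∈ Q (other pairings), all impossible. Hence [Q(γ):Q] = 4 = [Q(√102, √269):Q], so Q(γ) = Q(√102, √269).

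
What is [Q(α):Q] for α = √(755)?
[Q(α):Q] = 2

[Q(α):Q] equals the degree of the minimal polynomial of α. Here α^2 = 755 and x^2 - 755 is irreducible (d = 755 is squarefree, ≠ 1, hence not a square), so deg(m_α) = 2. Thus [Q(α):Q] = 2.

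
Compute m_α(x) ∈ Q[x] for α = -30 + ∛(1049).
m_α(x) = x^3 + 90x^2 + 2700x + 25951

Set β = α + 30 = ∛(1049), so β^3 = 1049. Then (α + 30)^3 - 1049 = 0, i.e. α is a root of g(x) = (x + 30)^3 - 1049 = x^3 + 90x^2 + 2700x + 25951. Since g(x) = h(x + 30) where h(x) = x^3 - 1049, and h is irreducible over Q (because 1049 is not a perfect cube, so h has no rational root, and a monic cubic with no rational root is irreducible), g is also irreducible (irreducibility is preserved under the substitution x → x + 30). Hence m_α(x) = x^3 + 90x^2 + 2700x + 25951.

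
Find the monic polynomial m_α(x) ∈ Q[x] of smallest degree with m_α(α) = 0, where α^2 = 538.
m_α(x) = x^2 - 538

α satisfies α^2 - 538 = 0, so x^2 - 538 annihilates α. Since d = 538 is squarefree and ≠ 1, it is not a perfect square in Q, so x^2 - 538 has no rational root and is therefore irreducible over Q (a degree-2 polynomial over a field is irreducible iff it has no root). Hence m_α(x) = x^2 - 538.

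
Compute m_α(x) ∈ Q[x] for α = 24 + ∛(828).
m_α(x) = x^3 - 72x^2 + 1728x - 14652

Set β = α - 24 = ∛(828), so β^3 = 828. Then (α - 24)^3 - 828 = 0, i.e. α is a root of g(x) = (x - 24)^3 - 828 = x^3 - 72x^2 + 1728x - 14652. Since g(x) = h(x - 24) where h(x) = x^3 - 828, and h is irreducible over Q (because 828 is not a perfect cube, so h has no rational root, and a monic cubic with no rational root is irreducible), g is also irreducible (irreducibility is preserved under the substitution x → x - 24). Hence m_α(x) = x^3 - 72x^2 + 1728x - 14652.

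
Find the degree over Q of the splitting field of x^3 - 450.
[K : Q] = 6

The roots of x^3 - 450 are ∛450, ω∛450, ω^2∛450 where ω = e^(2πi/3) is a primitive cube root of unity, so K = Q(∛450, ω). Now [Q(∛450):Q] = 3 (since 450 is not a perfect cube, x^3 - 450 is irreducible) and [Q(ω):Q] = 2. Both 2 and 3 divide [K:Q], and [K:Q] ≤ 3·2 = 6, so [K:Q] = 6. (Equivalently: Q(∛450) ⊂ R but ω ∉ R, so [K : Q(∛450)] = 2.)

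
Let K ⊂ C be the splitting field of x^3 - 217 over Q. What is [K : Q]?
[K : Q] = 6

The roots of x^3 - 217 are ∛217, ω∛217, ω^2∛217 where ω = e^(2πi/3) is a primitive cube root of unity, so K = Q(∛217, ω). Now [Q(∛217):Q] = 3 (since 217 is not a perfect cube, x^3 - 217 is irreducible) and [Q(ω):Q] = 2. Both 2 and 3 divide [K:Q], and [K:Q] ≤ 3·2 = 6, so [K:Q] = 6. (Equivalently: Q(∛217) ⊂ R but ω ∉ R, so [K : Q(∛217)] = 2.)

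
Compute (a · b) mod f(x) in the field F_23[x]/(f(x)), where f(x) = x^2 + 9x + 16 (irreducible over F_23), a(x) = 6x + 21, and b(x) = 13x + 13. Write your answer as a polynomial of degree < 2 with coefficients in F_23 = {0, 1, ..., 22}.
a · b ≡ 17x + 14 (mod f(x))

Multiply in F_23[x]: a(x)·b(x) = (6x + 21)·(13x + 13) = 9x^2 + 6x + 20. This has degree ≥ 2, so divide by f(x) over F_23: 9x^2 + 6x + 20 = (9)·(x^2 + 9x + 16) + (17x + 14). Hence a·b ≡ 17x + 14 (mod f). (F_23[x]/(f) is a field with 23^2 = 529 elements since f is irreducible of degree 2.)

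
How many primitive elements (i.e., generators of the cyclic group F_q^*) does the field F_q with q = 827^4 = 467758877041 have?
There are φ(467758877040) = 92783370240 primitive elements

F_q^* is cyclic of order q - 1 = 467758877040. A cyclic group of order m has exactly φ(m) generators. Here m = 467758877040 = 2^4 · 3^2 · 5 · 7 · 13 · 23 · 59 · 5261, so the number of primitive elements is φ(467758877040) = 92783370240.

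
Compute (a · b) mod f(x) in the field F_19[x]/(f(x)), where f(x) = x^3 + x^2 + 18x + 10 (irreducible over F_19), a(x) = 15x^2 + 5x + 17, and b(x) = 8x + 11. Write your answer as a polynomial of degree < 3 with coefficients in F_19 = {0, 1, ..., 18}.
a · b ≡ 9x^2 + 7x + 13 (mod f(x))

Multiply in F_19[x]: a(x)·b(x) = (15x^2 + 5x + 17)·(8x + 11) = 6x^3 + 15x^2 + x + 16. This has degree ≥ 3, so divide by f(x) over F_19: 6x^3 + 15x^2 + x + 16 = (6)·(x^3 + x^2 + 18x + 10) + (9x^2 + 7x + 13). Hence a·b ≡ 9x^2 + 7x + 13 (mod f). (F_19[x]/(f) is a field with 19^3 = 6859 elements since f is irreducible of degree 3.)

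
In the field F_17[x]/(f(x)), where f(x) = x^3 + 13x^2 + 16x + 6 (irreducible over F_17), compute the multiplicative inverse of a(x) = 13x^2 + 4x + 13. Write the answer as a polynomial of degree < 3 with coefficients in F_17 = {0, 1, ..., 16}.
a(x)^(-1) ≡ 15x^2 + x + 8 (mod f(x))

Since f is irreducible over F_17, F_17[x]/(f) is a field and a(x) ≠ 0 has an inverse. Apply the extended Euclidean algorithm to f(x) and a(x) in F_17[x]: f(x) = (4x + 5)·a(x) + (12x + 9);  a(x) = (11x + 2)·(12x + 9) + (12). The last nonzero remainder is the constant 12 = gcd(f, a) in F_17. Back-substituting through the division chain expresses 12 = s(x)·a(x) + t(x)·f(x) with s(x) ≡ 10x^2 + 12x + 11 (mod f), so (10x^2 + 12x + 11)·a(x) ≡ 12 (mod f). Multiplying by 12^(-1) ≡ 10 in F_17 gives a(x)^(-1) ≡ 10·(10x^2 + 12x + 11) ≡ 15x^2 + x + 8 (mod f). Check: (13x^2 + 4x + 13)·(15x^2 + x + 8) = 8x^4 + 5x^3 + 14x^2 + 11x + 2 ≡ 1 (mod x^3 + 13x^2 + 16x + 6).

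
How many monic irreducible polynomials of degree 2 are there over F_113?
There are 6328 monic irreducible polynomials of degree 2 over F_113

Each element of F_{113^2} that lies in no proper subfield is a root of exactly one monic irreducible of degree 2 over F_113, and each such polynomial has 2 distinct roots in F_{113^2}. By Möbius inversion the count is N_113(2) = (1/2) Σ_{d|2} μ(2/d) · 113^d = (1/2)(μ(2)·113^1 + μ(1)·113^2) = 12656/2 = 6328.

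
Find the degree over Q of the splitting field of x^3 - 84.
[K : Q] = 6

The roots of x^3 - 84 are ∛84, ω∛84, ω^2∛84 where ω = e^(2πi/3) is a primitive cube root of unity, so K = Q(∛84, ω). Now [Q(∛84):Q] = 3 (since 84 is not a perfect cube, x^3 - 84 is irreducible) and [Q(ω):Q] = 2. Both 2 and 3 divide [K:Q], and [K:Q] ≤ 3·2 = 6, so [K:Q] = 6. (Equivalently: Q(∛84) ⊂ R but ω ∉ R, so [K : Q(∛84)] = 2.)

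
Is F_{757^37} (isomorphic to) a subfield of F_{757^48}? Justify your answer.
No: F_{757^37} is not a subfield of F_{757^48}

F_{p^m} embeds in F_{p^n} iff m | n. Here 37 ∤ 48 (since 48 = 1·37 + 11 with remainder 11 ≠ 0), so F_{757^37} is not a subfield of F_{757^48}. Equivalently: if it were, the tower law would give 37 = [F_{757^37}:F_757] dividing [F_{757^48}:F_757] = 48, contradiction.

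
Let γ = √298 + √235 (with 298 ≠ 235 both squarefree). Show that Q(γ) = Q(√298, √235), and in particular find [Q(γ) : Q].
[Q(γ) : Q] = 4 (equivalently, Q(γ) = Q(√298, √235))

Obviously Q(γ) ⊆ Q(√298, √235), and [Q(√298, √235):Q] = 4 (since 298, 235 are distinct squarefree integers > 1 with 70030 not a perfect square). To show equality we compute the minimal polynomial of γ. From γ = √298 + √235: γ^2 = 298 + 2√(70030) + 235 = 533 + 2√(70030), so γ^2 - 533 = 2√(70030); squaring, (γ^2 - 533)^2 = 4·70030, i.e. γ^4 - 1066γ^2 + 284089 - 280120 = 0, i.e. γ^4 - 1066γ^2 + 3969 = 0. So γ is a root of x^4 - 1066x^2 + 3969. This polynomial is irreducible over Q: it has no rational root (each ±√298 ± √235 is irrational), and any factorization into two quadratics over Q would force √(70030) ∈ Q (pairing opposite roots) or √298, √235 ∈ Q (other pairings), all impossible. Hence [Q(γ):Q] = 4 = [Q(√298, √235):Q], so Q(γ) = Q(√298, √235).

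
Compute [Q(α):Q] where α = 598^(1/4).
[Q(α):Q] = 4

α is a root of x^4 - 598. By Eisenstein's criterion at the prime p = 2 (which divides the constant term 598 but p^2 = 4 does not, since 598 is squarefree), x^4 - 598 is irreducible over Q. Hence [Q(α):Q] = 4.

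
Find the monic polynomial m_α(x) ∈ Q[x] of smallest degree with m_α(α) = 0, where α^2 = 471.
m_α(x) = x^2 - 471

α satisfies α^2 - 471 = 0, so x^2 - 471 annihilates α. Since d = 471 is squarefree and ≠ 1, it is not a perfect square in Q, so x^2 - 471 has no rational root and is therefore irreducible over Q (a degree-2 polynomial over a field is irreducible iff it has no root). Hence m_α(x) = x^2 - 471.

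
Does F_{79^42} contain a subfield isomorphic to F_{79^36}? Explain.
No: F_{79^36} is not a subfield of F_{79^42}

F_{p^m} embeds in F_{p^n} iff m | n. Here 36 ∤ 42 (since 42 = 1·36 + 6 with remainder 6 ≠ 0), so F_{79^36} is not a subfield of F_{79^42}. Equivalently: if it were, the tower law would give 36 = [F_{79^36}:F_79] dividing [F_{79^42}:F_79] = 42, contradiction.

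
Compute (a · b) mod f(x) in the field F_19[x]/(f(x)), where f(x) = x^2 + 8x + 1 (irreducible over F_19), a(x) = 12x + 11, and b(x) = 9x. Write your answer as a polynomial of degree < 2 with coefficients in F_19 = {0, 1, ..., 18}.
a · b ≡ 14x + 6 (mod f(x))

Multiply in F_19[x]: a(x)·b(x) = (12x + 11)·(9x) = 13x^2 + 4x. This has degree ≥ 2, so divide by f(x) over F_19: 13x^2 + 4x = (13)·(x^2 + 8x + 1) + (14x + 6). Hence a·b ≡ 14x + 6 (mod f). (F_19[x]/(f) is a field with 19^2 = 361 elements since f is irreducible of degree 2.)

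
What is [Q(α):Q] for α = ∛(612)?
[Q(α):Q] = 3

The minimal polynomial of α is x^3 - 612, irreducible over Q since 612 is not a perfect cube (so x^3 - 612 has no rational root). Hence [Q(α):Q] = deg(m_α) = 3.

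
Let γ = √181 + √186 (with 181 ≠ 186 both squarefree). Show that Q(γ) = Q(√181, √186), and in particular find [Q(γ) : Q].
[Q(γ) : Q] = 4 (equivalently, Q(γ) = Q(√181, √186))

Obviously Q(γ) ⊆ Q(√181, √186), and [Q(√181, √186):Q] = 4 (since 181, 186 are distinct squarefree integers > 1 with 33666 not a perfect square). To show equality we compute the minimal polynomial of γ. From γ = √181 + √186: γ^2 = 181 + 2√(33666) + 186 = 367 + 2√(33666), so γ^2 - 367 = 2√(33666); squaring, (γ^2 - 367)^2 = 4·33666, i.e. γ^4 - 734γ^2 + 134689 - 134664 = 0, i.e. γ^4 - 734γ^2 + 25 = 0. So γ is a root of x^4 - 734x^2 + 25. This polynomial is irreducible over Q: it has no rational root (each ±√181 ± √186 is irrational), and any factorization into two quadratics over Q would force √(33666) ∈ Q (pairing opposite roots) or √181, √186 ∈ Q (other pairings), all impossible. Hence [Q(γ):Q] = 4 = [Q(√181, √186):Q], so Q(γ) = Q(√181, √186).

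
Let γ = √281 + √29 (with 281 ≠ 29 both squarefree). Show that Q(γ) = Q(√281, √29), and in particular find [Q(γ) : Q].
[Q(γ) : Q] = 4 (equivalently, Q(γ) = Q(√281, √29))

Obviously Q(γ) ⊆ Q(√281, √29), and [Q(√281, √29):Q] = 4 (since 281, 29 are distinct squarefree integers > 1 with 8149 not a perfect square). To show equality we compute the minimal polynomial of γ. From γ = √281 + √29: γ^2 = 281 + 2√(8149) + 29 = 310 + 2√(8149), so γ^2 - 310 = 2√(8149); squaring, (γ^2 - 310)^2 = 4·8149, i.e. γ^4 - 620γ^2 + 96100 - 32596 = 0, i.e. γ^4 - 620γ^2 + 63504 = 0. So γ is a root of x^4 - 620x^2 + 63504. This polynomial is irreducible over Q: it has no rational root (each ±√281 ± √29 is irrational), and any factorization into two quadratics over Q would force √(8149) ∈ Q (pairing opposite roots) or √281, √29 ∈ Q (other pairings), all impossible. Hence [Q(γ):Q] = 4 = [Q(√281, √29):Q], so Q(γ) = Q(√281, √29).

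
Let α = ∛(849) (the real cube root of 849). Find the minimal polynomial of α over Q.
m_α(x) = x^3 - 849

α satisfies α^3 = 849, so x^3 - 849 annihilates α. By the rational root test, a rational root p/q (in lowest terms) of x^3 - 849 would satisfy p^3 = 849 q^3, forcing q = 1 and p^3 = 849; but 849 is not a perfect cube, contradiction. A monic cubic over Q with no rational root is irreducible (any nontrivial factorization would include a linear factor). Hence x^3 - 849 is the minimal polynomial of α, and in particular [Q(α):Q] = 3.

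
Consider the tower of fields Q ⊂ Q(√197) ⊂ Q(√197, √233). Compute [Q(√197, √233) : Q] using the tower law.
[Q(√197, √233) : Q] = 4

[Q(√197):Q] = 2 (min poly x^2 - 197, irreducible since 197 is squarefree > 1). For the top step, suppose √233 ∈ Q(√197), say √233 = c + d√197 with c, d ∈ Q. Squaring: 233 = c^2 + 197d^2 + 2cd√197. Since √197 ∉ Q this forces 2cd = 0. If d = 0 then √233 = c ∈ Q, contradicting 233 squarefree > 1. If c = 0 then 233 = 197d^2, so 197·233 = (197d)^2 is a perfect square in Q — but 197·233 = 45901 is not a perfect square (since 197 and 233 are distinct squarefree integers). Contradiction. Hence √233 ∉ Q(√197), so x^2 - 233 stays irreducible over Q(√197) and [Q(√197, √233) : Q(√197)] = 2. By the tower law, [Q(√197, √233) : Q] = 2 · 2 = 4.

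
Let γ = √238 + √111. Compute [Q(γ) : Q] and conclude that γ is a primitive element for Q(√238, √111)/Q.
[Q(γ) : Q] = 4 (equivalently, Q(γ) = Q(√238, √111))

Obviously Q(γ) ⊆ Q(√238, √111), and [Q(√238, √111):Q] = 4 (since 238, 111 are distinct squarefree integers > 1 with 26418 not a perfect square). To show equality we compute the minimal polynomial of γ. From γ = √238 + √111: γ^2 = 238 + 2√(26418) + 111 = 349 + 2√(26418), so γ^2 - 349 = 2√(26418); squaring, (γ^2 - 349)^2 = 4·26418, i.e. γ^4 - 698γ^2 + 121801 - 105672 = 0, i.e. γ^4 - 698γ^2 + 16129 = 0. So γ is a root of x^4 - 698x^2 + 16129. This polynomial is irreducible over Q: it has no rational root (each ±√238 ± √111 is irrational), and any factorization into two quadratics over Q would force √(26418) ∈ Q (pairing opposite roots) or √238, √111 ∈ Q (other pairings), all impossible. Hence [Q(γ):Q] = 4 = [Q(√238, √111):Q], so Q(γ) = Q(√238, √111).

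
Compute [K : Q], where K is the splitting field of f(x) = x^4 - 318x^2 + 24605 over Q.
[K : Q] = 4

Solving the quadratic in x^2: x^2 = (318 ± √(318^2 - 4·24605))/2 = (318 ± √2704)/2 = (318 ± 52)/2, giving x^2 = 133 or x^2 = 185. So f(x) = (x^2 - 133)(x^2 - 185) and the roots of f are ±√133, ±√185. Hence the splitting field is K = Q(√133, √185). Since 133 and 185 are distinct squarefree integers > 1, their product 24605 is not a perfect square, so √185 ∉ Q(√133). By the tower law [K:Q] = [Q(√133,√185):Q(√133)] · [Q(√133):Q] = 2 · 2 = 4.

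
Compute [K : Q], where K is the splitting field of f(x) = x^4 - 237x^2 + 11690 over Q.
[K : Q] = 4

Solving the quadratic in x^2: x^2 = (237 ± √(237^2 - 4·11690))/2 = (237 ± √9409)/2 = (237 ± 97)/2, giving x^2 = 70 or x^2 = 167. So f(x) = (x^2 - 70)(x^2 - 167) and the roots of f are ±√70, ±√167. Hence the splitting field is K = Q(√70, √167). Since 70 and 167 are distinct squarefree integers > 1, their product 11690 is not a perfect square, so √167 ∉ Q(√70). By the tower law [K:Q] = [Q(√70,√167):Q(√70)] · [Q(√70):Q] = 2 · 2 = 4.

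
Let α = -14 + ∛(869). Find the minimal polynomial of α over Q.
m_α(x) = x^3 + 42x^2 + 588x + 1875

Set β = α + 14 = ∛(869), so β^3 = 869. Then (α + 14)^3 - 869 = 0, i.e. α is a root of g(x) = (x + 14)^3 - 869 = x^3 + 42x^2 + 588x + 1875. Since g(x) = h(x + 14) where h(x) = x^3 - 869, and h is irreducible over Q (because 869 is not a perfect cube, so h has no rational root, and a monic cubic with no rational root is irreducible), g is also irreducible (irreducibility is preserved under the substitution x → x + 14). Hence m_α(x) = x^3 + 42x^2 + 588x + 1875.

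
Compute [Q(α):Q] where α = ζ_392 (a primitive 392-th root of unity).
[Q(α):Q] = 168

The minimal polynomial of ζ_392 over Q is the 392-th cyclotomic polynomial Φ_392(x), which is irreducible over Q and has degree φ(392) = 168. Hence [Q(α):Q] = φ(392) = 168.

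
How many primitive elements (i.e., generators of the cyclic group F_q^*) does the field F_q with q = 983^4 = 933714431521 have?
There are φ(933714431520) = 223744819200 primitive elements

F_q^* is cyclic of order q - 1 = 933714431520. A cyclic group of order m has exactly φ(m) generators. Here m = 933714431520 = 2^5 · 3 · 5 · 13 · 41 · 491 · 7433, so the number of primitive elements is φ(933714431520) = 223744819200.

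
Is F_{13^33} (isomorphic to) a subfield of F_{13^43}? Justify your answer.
No: F_{13^33} is not a subfield of F_{13^43}

F_{p^m} embeds in F_{p^n} iff m | n. Here 33 ∤ 43 (since 43 = 1·33 + 10 with remainder 10 ≠ 0), so F_{13^33} is not a subfield of F_{13^43}. Equivalently: if it were, the tower law would give 33 = [F_{13^33}:F_13] dividing [F_{13^43}:F_13] = 43, contradiction.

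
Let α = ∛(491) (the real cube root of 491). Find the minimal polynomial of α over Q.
m_α(x) = x^3 - 491

α satisfies α^3 = 491, so x^3 - 491 annihilates α. By the rational root test, a rational root p/q (in lowest terms) of x^3 - 491 would satisfy p^3 = 491 q^3, forcing q = 1 and p^3 = 491; but 491 is not a perfect cube, contradiction. A monic cubic over Q with no rational root is irreducible (any nontrivial factorization would include a linear factor). Hence x^3 - 491 is the minimal polynomial of α, and in particular [Q(α):Q] = 3.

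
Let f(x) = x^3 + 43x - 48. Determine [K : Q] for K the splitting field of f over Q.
[K : Q] = 6

By the rational root test, any rational root of the monic integer polynomial f(x) = x^3 + 43x - 48 must be an integer dividing the constant term -48, i.e. one of ±{1, 2, 3, 4, 6, 8, 12, 16, 24, 48}. Evaluating: f(1) = -4, f(-1) = -92, f(2) = 46, f(-2) = -142, f(3) = 108, f(-3) = -204, f(4) = 188, f(-4) = -284, f(6) = 426, f(-6) = -522, f(8) = 808, f(-8) = -904, f(12) = 2196, f(-12) = -2292, f(16) = 4736, f(-16) = -4832, f(24) = 14808, f(-24) = -14904, f(48) = 112608, f(-48) = -112704; none is 0, so f has no rational root and is therefore irreducible over Q (a cubic with no linear factor over a field is irreducible). For an irreducible cubic, the Galois group is A_3 or S_3 according as the discriminant disc(f) = -4a^3 - 27b^2 = -4·(43)^3 - 27·(-48)^2 = -380236 is or is not a square in Q. Here disc(f) = -380236 is not a perfect square in Q, so the Galois group of f over Q is not contained in A_3 and must be all of S_3. The splitting field has degree |S_3| = 6 over Q, so [K : Q] = 6.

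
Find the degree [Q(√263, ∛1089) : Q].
[Q(√263, ∛1089) : Q] = 6

Let L = Q(√263, ∛1089). Since Q(√263) ⊂ L and [Q(√263):Q] = 2, the tower law gives 2 | [L:Q]. Likewise Q(∛1089) ⊂ L with [Q(∛1089):Q] = 3 (because 1089 is not a perfect cube), so 3 | [L:Q]. As gcd(2,3) = 1, [L:Q] is divisible by 6. Conversely L is generated over Q by √263 and ∛1089, so [L:Q] ≤ 2·3 = 6. Therefore [Q(√263, ∛1089) : Q] = 6.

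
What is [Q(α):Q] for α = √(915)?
[Q(α):Q] = 2

[Q(α):Q] equals the degree of the minimal polynomial of α. Here α^2 = 915 and x^2 - 915 is irreducible (d = 915 is squarefree, ≠ 1, hence not a square), so deg(m_α) = 2. Thus [Q(α):Q] = 2.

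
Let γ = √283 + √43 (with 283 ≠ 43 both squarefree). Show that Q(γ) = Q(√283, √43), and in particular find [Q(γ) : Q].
[Q(γ) : Q] = 4 (equivalently, Q(γ) = Q(√283, √43))

Obviously Q(γ) ⊆ Q(√283, √43), and [Q(√283, √43):Q] = 4 (since 283, 43 are distinct squarefree integers > 1 with 12169 not a perfect square). To show equality we compute the minimal polynomial of γ. From γ = √283 + √43: γ^2 = 283 + 2√(12169) + 43 = 326 + 2√(12169), so γ^2 - 326 = 2√(12169); squaring, (γ^2 - 326)^2 = 4·12169, i.e. γ^4 - 652γ^2 + 106276 - 48676 = 0, i.e. γ^4 - 652γ^2 + 57600 = 0. So γ is a root of x^4 - 652x^2 + 57600. This polynomial is irreducible over Q: it has no rational root (each ±√283 ± √43 is irrational), and any factorization into two quadratics over Q would force √(12169) ∈ Q (pairing opposite roots) or √283, √43 ∈ Q (other pairings), all impossible. Hence [Q(γ):Q] = 4 = [Q(√283, √43):Q], so Q(γ) = Q(√283, √43).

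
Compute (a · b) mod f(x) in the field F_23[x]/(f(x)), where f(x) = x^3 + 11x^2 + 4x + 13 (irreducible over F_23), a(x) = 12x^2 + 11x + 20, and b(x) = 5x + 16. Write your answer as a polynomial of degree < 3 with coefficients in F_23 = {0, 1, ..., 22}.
a · b ≡ x^2 + 13x (mod f(x))

Multiply in F_23[x]: a(x)·b(x) = (12x^2 + 11x + 20)·(5x + 16) = 14x^3 + 17x^2 + 21. This has degree ≥ 3, so divide by f(x) over F_23: 14x^3 + 17x^2 + 21 = (14)·(x^3 + 11x^2 + 4x + 13) + (x^2 + 13x). Hence a·b ≡ x^2 + 13x (mod f). (F_23[x]/(f) is a field with 23^3 = 12167 elements since f is irreducible of degree 3.)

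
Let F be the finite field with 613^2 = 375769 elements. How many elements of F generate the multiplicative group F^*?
There are φ(375768) = 117504 primitive elements

F_q^* is cyclic of order q - 1 = 375768. A cyclic group of order m has exactly φ(m) generators. Here m = 375768 = 2^3 · 3^2 · 17 · 307, so the number of primitive elements is φ(375768) = 117504.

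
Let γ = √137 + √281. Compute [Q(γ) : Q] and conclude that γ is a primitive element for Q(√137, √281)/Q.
[Q(γ) : Q] = 4 (equivalently, Q(γ) = Q(√137, √281))

Obviously Q(γ) ⊆ Q(√137, √281), and [Q(√137, √281):Q] = 4 (since 137, 281 are distinct squarefree integers > 1 with 38497 not a perfect square). To show equality we compute the minimal polynomial of γ. From γ = √137 + √281: γ^2 = 137 + 2√(38497) + 281 = 418 + 2√(38497), so γ^2 - 418 = 2√(38497); squaring, (γ^2 - 418)^2 = 4·38497, i.e. γ^4 - 836γ^2 + 174724 - 153988 = 0, i.e. γ^4 - 836γ^2 + 20736 = 0. So γ is a root of x^4 - 836x^2 + 20736. This polynomial is irreducible over Q: it has no rational root (each ±√137 ± √281 is irrational), and any factorization into two quadratics over Q would force √(38497) ∈ Q (pairing opposite roots) or √137, √281 ∈ Q (other pairings), all impossible. Hence [Q(γ):Q] = 4 = [Q(√137, √281):Q], so Q(γ) = Q(√137, √281).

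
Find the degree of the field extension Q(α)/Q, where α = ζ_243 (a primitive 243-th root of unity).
[Q(α):Q] = 162

The minimal polynomial of ζ_243 over Q is the 243-th cyclotomic polynomial Φ_243(x), which is irreducible over Q and has degree φ(243) = 162. Hence [Q(α):Q] = φ(243) = 162.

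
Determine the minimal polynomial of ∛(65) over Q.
m_α(x) = x^3 - 65

α satisfies α^3 = 65, so x^3 - 65 annihilates α. By the rational root test, a rational root p/q (in lowest terms) of x^3 - 65 would satisfy p^3 = 65 q^3, forcing q = 1 and p^3 = 65; but 65 is not a perfect cube, contradiction. A monic cubic over Q with no rational root is irreducible (any nontrivial factorization would include a linear factor). Hence x^3 - 65 is the minimal polynomial of α, and in particular [Q(α):Q] = 3.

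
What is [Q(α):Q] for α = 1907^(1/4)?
[Q(α):Q] = 4

α is a root of x^4 - 1907. By Eisenstein's criterion at the prime p = 1907 (which divides the constant term 1907 but p^2 = 3636649 does not, since 1907 is squarefree), x^4 - 1907 is irreducible over Q. Hence [Q(α):Q] = 4.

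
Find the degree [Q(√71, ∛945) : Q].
[Q(√71, ∛945) : Q] = 6

Let L = Q(√71, ∛945). Since Q(√71) ⊂ L and [Q(√71):Q] = 2, the tower law gives 2 | [L:Q]. Likewise Q(∛945) ⊂ L with [Q(∛945):Q] = 3 (because 945 is not a perfect cube), so 3 | [L:Q]. As gcd(2,3) = 1, [L:Q] is divisible by 6. Conversely L is generated over Q by √71 and ∛945, so [L:Q] ≤ 2·3 = 6. Therefore [Q(√71, ∛945) : Q] = 6.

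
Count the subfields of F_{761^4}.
F_{761^4} has 3 subfields

The subfields of F_{p^n} are exactly the fields F_{p^d} for d | n (each is the fixed field of the unique index-d subgroup of Gal(F_{p^n}/F_p) ≅ Z/nZ). The divisors of n = 4 are {1, 2, 4}, giving 3 subfields: F_{761^1}, F_{761^2}, F_{761^4}.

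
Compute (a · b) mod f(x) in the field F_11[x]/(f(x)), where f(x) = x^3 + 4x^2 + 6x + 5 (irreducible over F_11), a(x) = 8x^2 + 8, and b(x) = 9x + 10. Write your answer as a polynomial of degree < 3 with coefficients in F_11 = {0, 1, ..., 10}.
a · b ≡ x^2 + 3x + 6 (mod f(x))

Multiply in F_11[x]: a(x)·b(x) = (8x^2 + 8)·(9x + 10) = 6x^3 + 3x^2 + 6x + 3. This has degree ≥ 3, so divide by f(x) over F_11: 6x^3 + 3x^2 + 6x + 3 = (6)·(x^3 + 4x^2 + 6x + 5) + (x^2 + 3x + 6). Hence a·b ≡ x^2 + 3x + 6 (mod f). (F_11[x]/(f) is a field with 11^3 = 1331 elements since f is irreducible of degree 3.)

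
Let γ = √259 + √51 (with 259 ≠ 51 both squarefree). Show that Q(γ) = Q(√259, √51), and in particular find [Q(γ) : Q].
[Q(γ) : Q] = 4 (equivalently, Q(γ) = Q(√259, √51))

Obviously Q(γ) ⊆ Q(√259, √51), and [Q(√259, √51):Q] = 4 (since 259, 51 are distinct squarefree integers > 1 with 13209 not a perfect square). To show equality we compute the minimal polynomial of γ. From γ = √259 + √51: γ^2 = 259 + 2√(13209) + 51 = 310 + 2√(13209), so γ^2 - 310 = 2√(13209); squaring, (γ^2 - 310)^2 = 4·13209, i.e. γ^4 - 620γ^2 + 96100 - 52836 = 0, i.e. γ^4 - 620γ^2 + 43264 = 0. So γ is a root of x^4 - 620x^2 + 43264. This polynomial is irreducible over Q: it has no rational root (each ±√259 ± √51 is irrational), and any factorization into two quadratics over Q would force √(13209) ∈ Q (pairing opposite roots) or √259, √51 ∈ Q (other pairings), all impossible. Hence [Q(γ):Q] = 4 = [Q(√259, √51):Q], so Q(γ) = Q(√259, √51).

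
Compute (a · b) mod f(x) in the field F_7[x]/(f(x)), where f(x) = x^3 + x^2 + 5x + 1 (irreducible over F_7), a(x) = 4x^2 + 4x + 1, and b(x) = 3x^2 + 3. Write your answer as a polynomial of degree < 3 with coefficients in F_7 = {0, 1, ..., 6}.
a · b ≡ 4x^2 + 3 (mod f(x))

Multiply in F_7[x]: a(x)·b(x) = (4x^2 + 4x + 1)·(3x^2 + 3) = 5x^4 + 5x^3 + x^2 + 5x + 3. This has degree ≥ 3, so divide by f(x) over F_7: 5x^4 + 5x^3 + x^2 + 5x + 3 = (5x)·(x^3 + x^2 + 5x + 1) + (4x^2 + 3). Hence a·b ≡ 4x^2 + 3 (mod f). (F_7[x]/(f) is a field with 7^3 = 343 elements since f is irreducible of degree 3.)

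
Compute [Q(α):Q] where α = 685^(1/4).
[Q(α):Q] = 4

α is a root of x^4 - 685. By Eisenstein's criterion at the prime p = 5 (which divides the constant term 685 but p^2 = 25 does not, since 685 is squarefree), x^4 - 685 is irreducible over Q. Hence [Q(α):Q] = 4.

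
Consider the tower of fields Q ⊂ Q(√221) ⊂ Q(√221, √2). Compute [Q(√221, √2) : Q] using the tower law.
[Q(√221, √2) : Q] = 4

[Q(√221):Q] = 2 (min poly x^2 - 221, irreducible since 221 is squarefree > 1). For the top step, suppose √2 ∈ Q(√221), say √2 = c + d√221 with c, d ∈ Q. Squaring: 2 = c^2 + 221d^2 + 2cd√221. Since √221 ∉ Q this forces 2cd = 0. If d = 0 then √2 = c ∈ Q, contradicting 2 squarefree > 1. If c = 0 then 2 = 221d^2, so 221·2 = (221d)^2 is a perfect square in Q — but 221·2 = 442 is not a perfect square (since 221 and 2 are distinct squarefree integers). Contradiction. Hence √2 ∉ Q(√221), so x^2 - 2 stays irreducible over Q(√221) and [Q(√221, √2) : Q(√221)] = 2. By the tower law, [Q(√221, √2) : Q] = 2 · 2 = 4.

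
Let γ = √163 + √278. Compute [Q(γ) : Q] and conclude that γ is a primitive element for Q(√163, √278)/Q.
[Q(γ) : Q] = 4 (equivalently, Q(γ) = Q(√163, √278))

Obviously Q(γ) ⊆ Q(√163, √278), and [Q(√163, √278):Q] = 4 (since 163, 278 are distinct squarefree integers > 1 with 45314 not a perfect square). To show equality we compute the minimal polynomial of γ. From γ = √163 + √278: γ^2 = 163 + 2√(45314) + 278 = 441 + 2√(45314), so γ^2 - 441 = 2√(45314); squaring, (γ^2 - 441)^2 = 4·45314, i.e. γ^4 - 882γ^2 + 194481 - 181256 = 0, i.e. γ^4 - 882γ^2 + 13225 = 0. So γ is a root of x^4 - 882x^2 + 13225. This polynomial is irreducible over Q: it has no rational root (each ±√163 ± √278 is irrational), and any factorization into two quadratics over Q would force √(45314) ∈ Q (pairing opposite roots) or √163, √278 ∈ Q (other pairings), all impossible. Hence [Q(γ):Q] = 4 = [Q(√163, √278):Q], so Q(γ) = Q(√163, √278).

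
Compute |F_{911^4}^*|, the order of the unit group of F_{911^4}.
|F_{911^4}^*| = 688768866240

F_{911^4} has 911^4 = 688768866241 elements; its multiplicative group consists of all nonzero elements, so |F_{911^4}^*| = 688768866241 - 1 = 688768866240. (It is cyclic since any finite subgroup of the multiplicative group of a field is cyclic.)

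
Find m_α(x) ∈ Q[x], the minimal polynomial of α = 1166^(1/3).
m_α(x) = x^3 - 1166

α satisfies α^3 = 1166, so x^3 - 1166 annihilates α. By the rational root test, a rational root p/q (in lowest terms) of x^3 - 1166 would satisfy p^3 = 1166 q^3, forcing q = 1 and p^3 = 1166; but 1166 is not a perfect cube, contradiction. A monic cubic over Q with no rational root is irreducible (any nontrivial factorization would include a linear factor). Hence x^3 - 1166 is the minimal polynomial of α, and in particular [Q(α):Q] = 3.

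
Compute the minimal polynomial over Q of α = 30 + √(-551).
m_α(x) = x^2 - 60x + 1451

From α - 30 = √(-551), squaring gives (α - 30)^2 = -551, i.e. α^2 - 60α + 900 = -551, so α^2 - 60α + 1451 = 0. The discriminant of x^2 - 60x + 1451 is (-60)^2 - 4·(1451) = 3600 - 5804 = -2204, and 4·(-551) is not a perfect square in Q since -551 is squarefree and ≠ 1. Hence x^2 - 60x + 1451 is irreducible over Q and is the minimal polynomial of α.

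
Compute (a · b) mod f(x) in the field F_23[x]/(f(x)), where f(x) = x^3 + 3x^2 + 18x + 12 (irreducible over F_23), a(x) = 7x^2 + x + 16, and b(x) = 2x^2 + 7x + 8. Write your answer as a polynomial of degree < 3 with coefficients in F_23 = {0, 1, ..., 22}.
a · b ≡ 20x + 20 (mod f(x))

Multiply in F_23[x]: a(x)·b(x) = (7x^2 + x + 16)·(2x^2 + 7x + 8) = 14x^4 + 5x^3 + 3x^2 + 5x + 13. This has degree ≥ 3, so divide by f(x) over F_23: 14x^4 + 5x^3 + 3x^2 + 5x + 13 = (14x + 9)·(x^3 + 3x^2 + 18x + 12) + (20x + 20). Hence a·b ≡ 20x + 20 (mod f). (F_23[x]/(f) is a field with 23^3 = 12167 elements since f is irreducible of degree 3.)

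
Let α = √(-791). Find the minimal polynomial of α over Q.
m_α(x) = x^2 + 791

α satisfies α^2 + 791 = 0, so x^2 + 791 annihilates α. Since d = -791 is squarefree and ≠ 1, it is not a perfect square in Q, so x^2 + 791 has no rational root and is therefore irreducible over Q (a degree-2 polynomial over a field is irreducible iff it has no root). Hence m_α(x) = x^2 + 791.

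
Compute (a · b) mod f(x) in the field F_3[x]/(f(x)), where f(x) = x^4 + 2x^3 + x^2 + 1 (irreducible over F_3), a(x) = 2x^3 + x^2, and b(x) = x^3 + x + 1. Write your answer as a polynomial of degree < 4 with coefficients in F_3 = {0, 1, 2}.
a · b ≡ 2x^2 (mod f(x))

Multiply in F_3[x]: a(x)·b(x) = (2x^3 + x^2)·(x^3 + x + 1) = 2x^6 + x^5 + 2x^4 + x^2. This has degree ≥ 4, so divide by f(x) over F_3: 2x^6 + x^5 + 2x^4 + x^2 = (2x^2)·(x^4 + 2x^3 + x^2 + 1) + (2x^2). Hence a·b ≡ 2x^2 (mod f). (F_3[x]/(f) is a field with 3^4 = 81 elements since f is irreducible of degree 4.)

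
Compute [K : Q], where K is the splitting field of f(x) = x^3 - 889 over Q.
[K : Q] = 6

The roots of x^3 - 889 are ∛889, ω∛889, ω^2∛889 where ω = e^(2πi/3) is a primitive cube root of unity, so K = Q(∛889, ω). Now [Q(∛889):Q] = 3 (since 889 is not a perfect cube, x^3 - 889 is irreducible) and [Q(ω):Q] = 2. Both 2 and 3 divide [K:Q], and [K:Q] ≤ 3·2 = 6, so [K:Q] = 6. (Equivalently: Q(∛889) ⊂ R but ω ∉ R, so [K : Q(∛889)] = 2.)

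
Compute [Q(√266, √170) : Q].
[Q(√266, √170) : Q] = 4

[Q(√266):Q] = 2 (min poly x^2 - 266, irreducible since 266 is squarefree > 1). For the top step, suppose √170 ∈ Q(√266), say √170 = c + d√266 with c, d ∈ Q. Squaring: 170 = c^2 + 266d^2 + 2cd√266. Since √266 ∉ Q this forces 2cd = 0. If d = 0 then √170 = c ∈ Q, contradicting 170 squarefree > 1. If c = 0 then 170 = 266d^2, so 266·170 = (266d)^2 is a perfect square in Q — but 266·170 = 45220 is not a perfect square (since 266 and 170 are distinct squarefree integers). Contradiction. Hence √170 ∉ Q(√266), so x^2 - 170 stays irreducible over Q(√266) and [Q(√266, √170) : Q(√266)] = 2. By the tower law, [Q(√266, √170) : Q] = 2 · 2 = 4.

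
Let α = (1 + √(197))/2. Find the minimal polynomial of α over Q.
m_α(x) = x^2 - x - 49

From 2α - 1 = √(197), squaring gives (2α - 1)^2 = 197, i.e. 4α^2 - 4α + 1 = 197, so α^2 - α + (1 - 197)/4 = 0. Since 197 ≡ 1 (mod 4), (1 - 197)/4 = -49 ∈ Z. The polynomial x^2 - x - 49 has discriminant 1 - 4·(-49) = 197, which is not a perfect square in Q (d = 197 is squarefree and ≠ 1), so x^2 - x - 49 is irreducible over Q. It is the minimal polynomial of α.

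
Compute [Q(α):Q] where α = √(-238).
[Q(α):Q] = 2

[Q(α):Q] equals the degree of the minimal polynomial of α. Here α^2 = -238 and x^2 + 238 is irreducible (d = -238 is squarefree, ≠ 1, hence not a square), so deg(m_α) = 2. Thus [Q(α):Q] = 2.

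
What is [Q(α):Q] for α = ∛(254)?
[Q(α):Q] = 3

The minimal polynomial of α is x^3 - 254, irreducible over Q since 254 is not a perfect cube (so x^3 - 254 has no rational root). Hence [Q(α):Q] = deg(m_α) = 3.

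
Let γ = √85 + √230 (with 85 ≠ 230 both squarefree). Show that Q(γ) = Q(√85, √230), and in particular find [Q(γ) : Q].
[Q(γ) : Q] = 4 (equivalently, Q(γ) = Q(√85, √230))

Obviously Q(γ) ⊆ Q(√85, √230), and [Q(√85, √230):Q] = 4 (since 85, 230 are distinct squarefree integers > 1 with 19550 not a perfect square). To show equality we compute the minimal polynomial of γ. From γ = √85 + √230: γ^2 = 85 + 2√(19550) + 230 = 315 + 2√(19550), so γ^2 - 315 = 2√(19550); squaring, (γ^2 - 315)^2 = 4·19550, i.e. γ^4 - 630γ^2 + 99225 - 78200 = 0, i.e. γ^4 - 630γ^2 + 21025 = 0. So γ is a root of x^4 - 630x^2 + 21025. This polynomial is irreducible over Q: it has no rational root (each ±√85 ± √230 is irrational), and any factorization into two quadratics over Q would force √(19550) ∈ Q (pairing opposite roots) or √85, √230 ∈ Q (other pairings), all impossible. Hence [Q(γ):Q] = 4 = [Q(√85, √230):Q], so Q(γ) = Q(√85, √230).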